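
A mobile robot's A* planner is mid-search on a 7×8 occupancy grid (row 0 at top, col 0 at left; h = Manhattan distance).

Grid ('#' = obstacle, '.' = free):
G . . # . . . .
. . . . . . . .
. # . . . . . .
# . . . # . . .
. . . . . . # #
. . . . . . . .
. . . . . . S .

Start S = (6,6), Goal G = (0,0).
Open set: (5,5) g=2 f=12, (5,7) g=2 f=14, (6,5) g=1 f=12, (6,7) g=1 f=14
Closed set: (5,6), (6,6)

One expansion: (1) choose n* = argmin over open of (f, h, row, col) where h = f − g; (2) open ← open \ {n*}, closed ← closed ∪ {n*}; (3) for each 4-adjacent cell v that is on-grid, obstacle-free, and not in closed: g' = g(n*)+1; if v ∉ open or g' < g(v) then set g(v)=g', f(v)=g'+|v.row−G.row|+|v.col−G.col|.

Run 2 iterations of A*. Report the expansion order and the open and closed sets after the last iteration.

order=[(5,5) → (4,5)]; open=[(3,5) g=4 f=12, (4,4) g=4 f=12, (5,4) g=3 f=12, (5,7) g=2 f=14, (6,5) g=1 f=12, (6,7) g=1 f=14]; closed=[(4,5), (5,5), (5,6), (6,6)]

step 1: expand (5,5) (f=12, h=10) → closed; open now [(4,5) g=3 f=12, (5,4) g=3 f=12, (5,7) g=2 f=14, (6,5) g=1 f=12, (6,7) g=1 f=14]
step 2: expand (4,5) (f=12, h=9) → closed; open now [(3,5) g=4 f=12, (4,4) g=4 f=12, (5,4) g=3 f=12, (5,7) g=2 f=14, (6,5) g=1 f=12, (6,7) g=1 f=14]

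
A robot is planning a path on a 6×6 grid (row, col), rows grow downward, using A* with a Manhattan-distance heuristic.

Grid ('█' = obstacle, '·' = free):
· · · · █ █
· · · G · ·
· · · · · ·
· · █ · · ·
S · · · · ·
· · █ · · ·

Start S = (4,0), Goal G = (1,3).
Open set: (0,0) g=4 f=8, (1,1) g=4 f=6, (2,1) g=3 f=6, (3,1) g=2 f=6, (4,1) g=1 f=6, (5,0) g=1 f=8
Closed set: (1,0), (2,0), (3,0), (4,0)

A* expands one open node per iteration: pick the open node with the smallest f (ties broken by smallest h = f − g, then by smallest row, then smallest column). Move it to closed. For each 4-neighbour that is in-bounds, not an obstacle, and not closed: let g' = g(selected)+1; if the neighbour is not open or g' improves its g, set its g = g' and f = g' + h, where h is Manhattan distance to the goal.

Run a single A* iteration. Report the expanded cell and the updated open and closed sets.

expanded=(1,1); open=[(0,0) g=4 f=8, (0,1) g=5 f=8, (1,2) g=5 f=6, (2,1) g=3 f=6, (3,1) g=2 f=6, (4,1) g=1 f=6, (5,0) g=1 f=8]; closed=[(1,0), (1,1), (2,0), (3,0), (4,0)]

step 1: expand (1,1) (f=6, h=2) → closed; open now [(0,0) g=4 f=8, (0,1) g=5 f=8, (1,2) g=5 f=6, (2,1) g=3 f=6, (3,1) g=2 f=6, (4,1) g=1 f=6, (5,0) g=1 f=8]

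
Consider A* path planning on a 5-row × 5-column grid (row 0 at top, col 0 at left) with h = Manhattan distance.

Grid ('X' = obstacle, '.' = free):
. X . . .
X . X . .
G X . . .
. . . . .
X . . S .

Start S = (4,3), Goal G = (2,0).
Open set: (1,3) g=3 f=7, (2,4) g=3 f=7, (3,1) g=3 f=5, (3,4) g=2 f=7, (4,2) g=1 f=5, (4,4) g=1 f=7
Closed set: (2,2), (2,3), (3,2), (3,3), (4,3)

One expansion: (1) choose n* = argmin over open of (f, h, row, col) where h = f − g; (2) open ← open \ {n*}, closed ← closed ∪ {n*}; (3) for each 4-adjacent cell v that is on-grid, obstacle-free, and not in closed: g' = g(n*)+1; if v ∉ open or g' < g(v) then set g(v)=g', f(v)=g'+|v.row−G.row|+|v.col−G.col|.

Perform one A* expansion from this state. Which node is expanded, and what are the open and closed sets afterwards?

step 1: expand (3,1) (f=5, h=2) → closed; open now [(1,3) g=3 f=7, (2,4) g=3 f=7, (3,0) g=4 f=5, (3,4) g=2 f=7, (4,1) g=4 f=7, (4,2) g=1 f=5, (4,4) g=1 f=7]

expanded=(3,1); open=[(1,3) g=3 f=7, (2,4) g=3 f=7, (3,0) g=4 f=5, (3,4) g=2 f=7, (4,1) g=4 f=7, (4,2) g=1 f=5, (4,4) g=1 f=7]; closed=[(2,2), (2,3), (3,1), (3,2), (3,3), (4,3)]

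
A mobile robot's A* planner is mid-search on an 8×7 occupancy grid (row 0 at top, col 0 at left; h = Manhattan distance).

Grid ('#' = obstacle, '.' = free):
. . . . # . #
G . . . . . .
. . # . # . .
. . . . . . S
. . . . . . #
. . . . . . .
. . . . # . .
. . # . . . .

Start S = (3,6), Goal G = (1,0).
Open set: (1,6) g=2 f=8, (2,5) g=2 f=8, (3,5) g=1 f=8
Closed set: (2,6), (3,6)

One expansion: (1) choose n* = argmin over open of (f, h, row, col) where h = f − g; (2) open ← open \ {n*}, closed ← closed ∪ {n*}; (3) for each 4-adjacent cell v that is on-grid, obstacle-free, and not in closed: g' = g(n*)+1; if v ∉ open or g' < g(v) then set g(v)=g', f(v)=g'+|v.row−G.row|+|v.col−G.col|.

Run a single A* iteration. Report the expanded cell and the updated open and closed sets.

step 1: expand (1,6) (f=8, h=6) → closed; open now [(1,5) g=3 f=8, (2,5) g=2 f=8, (3,5) g=1 f=8]

expanded=(1,6); open=[(1,5) g=3 f=8, (2,5) g=2 f=8, (3,5) g=1 f=8]; closed=[(1,6), (2,6), (3,6)]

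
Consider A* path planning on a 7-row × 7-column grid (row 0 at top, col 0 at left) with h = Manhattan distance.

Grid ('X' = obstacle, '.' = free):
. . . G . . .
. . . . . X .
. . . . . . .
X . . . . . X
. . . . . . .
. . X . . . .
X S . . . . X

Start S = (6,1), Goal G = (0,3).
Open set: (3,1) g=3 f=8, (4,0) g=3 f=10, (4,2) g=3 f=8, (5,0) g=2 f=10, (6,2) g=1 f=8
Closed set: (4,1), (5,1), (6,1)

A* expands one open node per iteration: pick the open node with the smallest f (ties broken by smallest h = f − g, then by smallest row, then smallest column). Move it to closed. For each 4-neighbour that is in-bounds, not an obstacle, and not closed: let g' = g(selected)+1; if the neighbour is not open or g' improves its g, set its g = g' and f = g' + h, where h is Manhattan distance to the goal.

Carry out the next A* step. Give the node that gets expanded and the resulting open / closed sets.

expanded=(3,1); open=[(2,1) g=4 f=8, (3,2) g=4 f=8, (4,0) g=3 f=10, (4,2) g=3 f=8, (5,0) g=2 f=10, (6,2) g=1 f=8]; closed=[(3,1), (4,1), (5,1), (6,1)]

step 1: expand (3,1) (f=8, h=5) → closed; open now [(2,1) g=4 f=8, (3,2) g=4 f=8, (4,0) g=3 f=10, (4,2) g=3 f=8, (5,0) g=2 f=10, (6,2) g=1 f=8]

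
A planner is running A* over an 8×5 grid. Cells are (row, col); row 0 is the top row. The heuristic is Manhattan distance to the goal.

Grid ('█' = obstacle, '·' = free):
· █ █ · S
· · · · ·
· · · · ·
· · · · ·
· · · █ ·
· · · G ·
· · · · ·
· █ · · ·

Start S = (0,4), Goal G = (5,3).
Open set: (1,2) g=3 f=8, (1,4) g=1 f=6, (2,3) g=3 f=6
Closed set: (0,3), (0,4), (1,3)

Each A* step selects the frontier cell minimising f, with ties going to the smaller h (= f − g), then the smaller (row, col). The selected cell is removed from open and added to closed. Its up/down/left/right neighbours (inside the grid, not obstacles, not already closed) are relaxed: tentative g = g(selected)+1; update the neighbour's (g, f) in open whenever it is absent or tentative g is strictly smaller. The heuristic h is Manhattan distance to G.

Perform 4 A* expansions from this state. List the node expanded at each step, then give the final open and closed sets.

step 1: expand (2,3) (f=6, h=3) → closed; open now [(1,2) g=3 f=8, (1,4) g=1 f=6, (2,2) g=4 f=8, (2,4) g=4 f=8, (3,3) g=4 f=6]
step 2: expand (3,3) (f=6, h=2) → closed; open now [(1,2) g=3 f=8, (1,4) g=1 f=6, (2,2) g=4 f=8, (2,4) g=4 f=8, (3,2) g=5 f=8, (3,4) g=5 f=8]
step 3: expand (1,4) (f=6, h=5) → closed; open now [(1,2) g=3 f=8, (2,2) g=4 f=8, (2,4) g=2 f=6, (3,2) g=5 f=8, (3,4) g=5 f=8]
step 4: expand (2,4) (f=6, h=4) → closed; open now [(1,2) g=3 f=8, (2,2) g=4 f=8, (3,2) g=5 f=8, (3,4) g=3 f=6]

order=[(2,3) → (3,3) → (1,4) → (2,4)]; open=[(1,2) g=3 f=8, (2,2) g=4 f=8, (3,2) g=5 f=8, (3,4) g=3 f=6]; closed=[(0,3), (0,4), (1,3), (1,4), (2,3), (2,4), (3,3)]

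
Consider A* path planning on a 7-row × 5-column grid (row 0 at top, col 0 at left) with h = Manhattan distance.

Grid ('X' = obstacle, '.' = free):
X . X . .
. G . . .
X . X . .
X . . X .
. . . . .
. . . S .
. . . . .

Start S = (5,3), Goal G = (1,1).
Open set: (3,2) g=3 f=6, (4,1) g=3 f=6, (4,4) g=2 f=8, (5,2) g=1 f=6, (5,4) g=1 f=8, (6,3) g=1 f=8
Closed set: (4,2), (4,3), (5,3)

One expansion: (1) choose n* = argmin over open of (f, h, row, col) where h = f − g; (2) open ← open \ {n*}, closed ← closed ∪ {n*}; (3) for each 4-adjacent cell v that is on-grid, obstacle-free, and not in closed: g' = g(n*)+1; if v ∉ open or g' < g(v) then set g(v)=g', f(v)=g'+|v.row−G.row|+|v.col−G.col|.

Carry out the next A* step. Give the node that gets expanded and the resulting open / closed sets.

expanded=(3,2); open=[(3,1) g=4 f=6, (4,1) g=3 f=6, (4,4) g=2 f=8, (5,2) g=1 f=6, (5,4) g=1 f=8, (6,3) g=1 f=8]; closed=[(3,2), (4,2), (4,3), (5,3)]

step 1: expand (3,2) (f=6, h=3) → closed; open now [(3,1) g=4 f=6, (4,1) g=3 f=6, (4,4) g=2 f=8, (5,2) g=1 f=6, (5,4) g=1 f=8, (6,3) g=1 f=8]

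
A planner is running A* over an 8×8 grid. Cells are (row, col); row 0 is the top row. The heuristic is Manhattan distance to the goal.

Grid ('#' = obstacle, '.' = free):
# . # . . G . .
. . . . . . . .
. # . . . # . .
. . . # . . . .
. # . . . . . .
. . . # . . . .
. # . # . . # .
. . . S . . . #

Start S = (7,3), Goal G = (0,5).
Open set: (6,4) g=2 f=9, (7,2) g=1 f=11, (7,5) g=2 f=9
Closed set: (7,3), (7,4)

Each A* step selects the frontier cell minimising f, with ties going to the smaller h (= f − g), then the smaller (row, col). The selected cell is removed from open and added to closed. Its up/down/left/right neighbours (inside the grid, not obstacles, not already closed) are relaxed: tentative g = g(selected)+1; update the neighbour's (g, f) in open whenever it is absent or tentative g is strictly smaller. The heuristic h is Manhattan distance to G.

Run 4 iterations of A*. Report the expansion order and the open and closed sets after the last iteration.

step 1: expand (6,4) (f=9, h=7) → closed; open now [(5,4) g=3 f=9, (6,5) g=3 f=9, (7,2) g=1 f=11, (7,5) g=2 f=9]
step 2: expand (5,4) (f=9, h=6) → closed; open now [(4,4) g=4 f=9, (5,5) g=4 f=9, (6,5) g=3 f=9, (7,2) g=1 f=11, (7,5) g=2 f=9]
step 3: expand (4,4) (f=9, h=5) → closed; open now [(3,4) g=5 f=9, (4,3) g=5 f=11, (4,5) g=5 f=9, (5,5) g=4 f=9, (6,5) g=3 f=9, (7,2) g=1 f=11, (7,5) g=2 f=9]
step 4: expand (3,4) (f=9, h=4) → closed; open now [(2,4) g=6 f=9, (3,5) g=6 f=9, (4,3) g=5 f=11, (4,5) g=5 f=9, (5,5) g=4 f=9, (6,5) g=3 f=9, (7,2) g=1 f=11, (7,5) g=2 f=9]

order=[(6,4) → (5,4) → (4,4) → (3,4)]; open=[(2,4) g=6 f=9, (3,5) g=6 f=9, (4,3) g=5 f=11, (4,5) g=5 f=9, (5,5) g=4 f=9, (6,5) g=3 f=9, (7,2) g=1 f=11, (7,5) g=2 f=9]; closed=[(3,4), (4,4), (5,4), (6,4), (7,3), (7,4)]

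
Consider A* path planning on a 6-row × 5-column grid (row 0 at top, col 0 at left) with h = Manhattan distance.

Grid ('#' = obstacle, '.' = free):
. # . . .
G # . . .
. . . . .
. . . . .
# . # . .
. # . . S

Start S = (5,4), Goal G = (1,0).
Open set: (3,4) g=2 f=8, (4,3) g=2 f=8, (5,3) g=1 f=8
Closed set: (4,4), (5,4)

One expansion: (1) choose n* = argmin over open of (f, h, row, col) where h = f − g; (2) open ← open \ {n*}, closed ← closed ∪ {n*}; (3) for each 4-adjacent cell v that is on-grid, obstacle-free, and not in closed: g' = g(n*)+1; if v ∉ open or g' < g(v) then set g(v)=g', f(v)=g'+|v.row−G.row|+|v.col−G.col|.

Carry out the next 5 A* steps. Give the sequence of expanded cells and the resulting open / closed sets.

order=[(3,4) → (2,4) → (1,4) → (1,3) → (1,2)]; open=[(0,2) g=7 f=10, (0,3) g=6 f=10, (0,4) g=5 f=10, (2,2) g=7 f=10, (2,3) g=4 f=8, (3,3) g=3 f=8, (4,3) g=2 f=8, (5,3) g=1 f=8]; closed=[(1,2), (1,3), (1,4), (2,4), (3,4), (4,4), (5,4)]

step 1: expand (3,4) (f=8, h=6) → closed; open now [(2,4) g=3 f=8, (3,3) g=3 f=8, (4,3) g=2 f=8, (5,3) g=1 f=8]
step 2: expand (2,4) (f=8, h=5) → closed; open now [(1,4) g=4 f=8, (2,3) g=4 f=8, (3,3) g=3 f=8, (4,3) g=2 f=8, (5,3) g=1 f=8]
step 3: expand (1,4) (f=8, h=4) → closed; open now [(0,4) g=5 f=10, (1,3) g=5 f=8, (2,3) g=4 f=8, (3,3) g=3 f=8, (4,3) g=2 f=8, (5,3) g=1 f=8]
step 4: expand (1,3) (f=8, h=3) → closed; open now [(0,3) g=6 f=10, (0,4) g=5 f=10, (1,2) g=6 f=8, (2,3) g=4 f=8, (3,3) g=3 f=8, (4,3) g=2 f=8, (5,3) g=1 f=8]
step 5: expand (1,2) (f=8, h=2) → closed; open now [(0,2) g=7 f=10, (0,3) g=6 f=10, (0,4) g=5 f=10, (2,2) g=7 f=10, (2,3) g=4 f=8, (3,3) g=3 f=8, (4,3) g=2 f=8, (5,3) g=1 f=8]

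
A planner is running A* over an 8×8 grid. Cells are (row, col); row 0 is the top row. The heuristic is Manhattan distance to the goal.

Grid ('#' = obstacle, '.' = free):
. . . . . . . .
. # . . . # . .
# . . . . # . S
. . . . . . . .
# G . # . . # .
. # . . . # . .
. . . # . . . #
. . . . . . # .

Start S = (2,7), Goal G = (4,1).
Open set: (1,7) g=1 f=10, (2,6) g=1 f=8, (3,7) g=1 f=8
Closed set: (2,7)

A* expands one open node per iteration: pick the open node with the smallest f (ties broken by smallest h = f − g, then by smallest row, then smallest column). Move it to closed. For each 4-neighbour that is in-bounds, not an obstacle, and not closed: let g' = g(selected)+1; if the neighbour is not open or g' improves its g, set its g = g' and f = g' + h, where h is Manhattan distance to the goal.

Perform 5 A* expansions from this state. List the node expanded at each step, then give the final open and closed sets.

step 1: expand (2,6) (f=8, h=7) → closed; open now [(1,6) g=2 f=10, (1,7) g=1 f=10, (3,6) g=2 f=8, (3,7) g=1 f=8]
step 2: expand (3,6) (f=8, h=6) → closed; open now [(1,6) g=2 f=10, (1,7) g=1 f=10, (3,5) g=3 f=8, (3,7) g=1 f=8]
step 3: expand (3,5) (f=8, h=5) → closed; open now [(1,6) g=2 f=10, (1,7) g=1 f=10, (3,4) g=4 f=8, (3,7) g=1 f=8, (4,5) g=4 f=8]
step 4: expand (3,4) (f=8, h=4) → closed; open now [(1,6) g=2 f=10, (1,7) g=1 f=10, (2,4) g=5 f=10, (3,3) g=5 f=8, (3,7) g=1 f=8, (4,4) g=5 f=8, (4,5) g=4 f=8]
step 5: expand (3,3) (f=8, h=3) → closed; open now [(1,6) g=2 f=10, (1,7) g=1 f=10, (2,3) g=6 f=10, (2,4) g=5 f=10, (3,2) g=6 f=8, (3,7) g=1 f=8, (4,4) g=5 f=8, (4,5) g=4 f=8]

order=[(2,6) → (3,6) → (3,5) → (3,4) → (3,3)]; open=[(1,6) g=2 f=10, (1,7) g=1 f=10, (2,3) g=6 f=10, (2,4) g=5 f=10, (3,2) g=6 f=8, (3,7) g=1 f=8, (4,4) g=5 f=8, (4,5) g=4 f=8]; closed=[(2,6), (2,7), (3,3), (3,4), (3,5), (3,6)]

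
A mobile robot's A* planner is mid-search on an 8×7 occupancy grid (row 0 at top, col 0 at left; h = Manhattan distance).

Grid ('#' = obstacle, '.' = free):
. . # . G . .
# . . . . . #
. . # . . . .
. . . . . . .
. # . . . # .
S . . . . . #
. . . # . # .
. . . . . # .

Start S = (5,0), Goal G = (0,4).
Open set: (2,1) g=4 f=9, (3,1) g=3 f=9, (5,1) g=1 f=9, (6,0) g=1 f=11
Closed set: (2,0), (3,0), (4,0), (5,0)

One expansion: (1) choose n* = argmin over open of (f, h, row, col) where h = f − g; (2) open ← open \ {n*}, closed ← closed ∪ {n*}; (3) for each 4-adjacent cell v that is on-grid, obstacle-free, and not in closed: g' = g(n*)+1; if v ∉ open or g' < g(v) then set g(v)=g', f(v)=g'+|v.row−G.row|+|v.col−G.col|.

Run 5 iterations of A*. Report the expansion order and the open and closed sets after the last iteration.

order=[(2,1) → (1,1) → (0,1) → (1,2) → (1,3)]; open=[(0,0) g=7 f=11, (0,3) g=8 f=9, (1,4) g=8 f=9, (2,3) g=8 f=11, (3,1) g=3 f=9, (5,1) g=1 f=9, (6,0) g=1 f=11]; closed=[(0,1), (1,1), (1,2), (1,3), (2,0), (2,1), (3,0), (4,0), (5,0)]

step 1: expand (2,1) (f=9, h=5) → closed; open now [(1,1) g=5 f=9, (3,1) g=3 f=9, (5,1) g=1 f=9, (6,0) g=1 f=11]
step 2: expand (1,1) (f=9, h=4) → closed; open now [(0,1) g=6 f=9, (1,2) g=6 f=9, (3,1) g=3 f=9, (5,1) g=1 f=9, (6,0) g=1 f=11]
step 3: expand (0,1) (f=9, h=3) → closed; open now [(0,0) g=7 f=11, (1,2) g=6 f=9, (3,1) g=3 f=9, (5,1) g=1 f=9, (6,0) g=1 f=11]
step 4: expand (1,2) (f=9, h=3) → closed; open now [(0,0) g=7 f=11, (1,3) g=7 f=9, (3,1) g=3 f=9, (5,1) g=1 f=9, (6,0) g=1 f=11]
step 5: expand (1,3) (f=9, h=2) → closed; open now [(0,0) g=7 f=11, (0,3) g=8 f=9, (1,4) g=8 f=9, (2,3) g=8 f=11, (3,1) g=3 f=9, (5,1) g=1 f=9, (6,0) g=1 f=11]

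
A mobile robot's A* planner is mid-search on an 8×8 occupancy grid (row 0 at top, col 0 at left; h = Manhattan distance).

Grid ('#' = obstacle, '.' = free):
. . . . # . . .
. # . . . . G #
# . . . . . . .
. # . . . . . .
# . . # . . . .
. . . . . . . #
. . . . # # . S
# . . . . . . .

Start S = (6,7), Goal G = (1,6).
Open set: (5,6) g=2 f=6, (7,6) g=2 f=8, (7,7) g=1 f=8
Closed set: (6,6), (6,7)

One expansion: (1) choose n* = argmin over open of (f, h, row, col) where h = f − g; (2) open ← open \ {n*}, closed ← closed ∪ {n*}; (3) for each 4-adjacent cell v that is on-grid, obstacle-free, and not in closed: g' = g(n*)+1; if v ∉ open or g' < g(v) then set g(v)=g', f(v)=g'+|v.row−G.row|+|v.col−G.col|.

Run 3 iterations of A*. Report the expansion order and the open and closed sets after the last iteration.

step 1: expand (5,6) (f=6, h=4) → closed; open now [(4,6) g=3 f=6, (5,5) g=3 f=8, (7,6) g=2 f=8, (7,7) g=1 f=8]
step 2: expand (4,6) (f=6, h=3) → closed; open now [(3,6) g=4 f=6, (4,5) g=4 f=8, (4,7) g=4 f=8, (5,5) g=3 f=8, (7,6) g=2 f=8, (7,7) g=1 f=8]
step 3: expand (3,6) (f=6, h=2) → closed; open now [(2,6) g=5 f=6, (3,5) g=5 f=8, (3,7) g=5 f=8, (4,5) g=4 f=8, (4,7) g=4 f=8, (5,5) g=3 f=8, (7,6) g=2 f=8, (7,7) g=1 f=8]

order=[(5,6) → (4,6) → (3,6)]; open=[(2,6) g=5 f=6, (3,5) g=5 f=8, (3,7) g=5 f=8, (4,5) g=4 f=8, (4,7) g=4 f=8, (5,5) g=3 f=8, (7,6) g=2 f=8, (7,7) g=1 f=8]; closed=[(3,6), (4,6), (5,6), (6,6), (6,7)]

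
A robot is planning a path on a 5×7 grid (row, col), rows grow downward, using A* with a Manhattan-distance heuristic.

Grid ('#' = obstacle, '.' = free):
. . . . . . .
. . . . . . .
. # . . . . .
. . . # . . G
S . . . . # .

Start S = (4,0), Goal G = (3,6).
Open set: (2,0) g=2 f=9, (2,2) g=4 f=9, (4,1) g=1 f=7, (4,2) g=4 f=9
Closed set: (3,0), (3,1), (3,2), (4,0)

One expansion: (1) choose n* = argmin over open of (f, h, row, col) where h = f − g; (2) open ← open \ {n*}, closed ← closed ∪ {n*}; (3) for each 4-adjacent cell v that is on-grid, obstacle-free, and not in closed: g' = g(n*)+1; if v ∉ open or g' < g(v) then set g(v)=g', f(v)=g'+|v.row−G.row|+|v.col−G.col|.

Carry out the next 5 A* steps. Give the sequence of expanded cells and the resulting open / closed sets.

step 1: expand (4,1) (f=7, h=6) → closed; open now [(2,0) g=2 f=9, (2,2) g=4 f=9, (4,2) g=2 f=7]
step 2: expand (4,2) (f=7, h=5) → closed; open now [(2,0) g=2 f=9, (2,2) g=4 f=9, (4,3) g=3 f=7]
step 3: expand (4,3) (f=7, h=4) → closed; open now [(2,0) g=2 f=9, (2,2) g=4 f=9, (4,4) g=4 f=7]
step 4: expand (4,4) (f=7, h=3) → closed; open now [(2,0) g=2 f=9, (2,2) g=4 f=9, (3,4) g=5 f=7]
step 5: expand (3,4) (f=7, h=2) → closed; open now [(2,0) g=2 f=9, (2,2) g=4 f=9, (2,4) g=6 f=9, (3,5) g=6 f=7]

order=[(4,1) → (4,2) → (4,3) → (4,4) → (3,4)]; open=[(2,0) g=2 f=9, (2,2) g=4 f=9, (2,4) g=6 f=9, (3,5) g=6 f=7]; closed=[(3,0), (3,1), (3,2), (3,4), (4,0), (4,1), (4,2), (4,3), (4,4)]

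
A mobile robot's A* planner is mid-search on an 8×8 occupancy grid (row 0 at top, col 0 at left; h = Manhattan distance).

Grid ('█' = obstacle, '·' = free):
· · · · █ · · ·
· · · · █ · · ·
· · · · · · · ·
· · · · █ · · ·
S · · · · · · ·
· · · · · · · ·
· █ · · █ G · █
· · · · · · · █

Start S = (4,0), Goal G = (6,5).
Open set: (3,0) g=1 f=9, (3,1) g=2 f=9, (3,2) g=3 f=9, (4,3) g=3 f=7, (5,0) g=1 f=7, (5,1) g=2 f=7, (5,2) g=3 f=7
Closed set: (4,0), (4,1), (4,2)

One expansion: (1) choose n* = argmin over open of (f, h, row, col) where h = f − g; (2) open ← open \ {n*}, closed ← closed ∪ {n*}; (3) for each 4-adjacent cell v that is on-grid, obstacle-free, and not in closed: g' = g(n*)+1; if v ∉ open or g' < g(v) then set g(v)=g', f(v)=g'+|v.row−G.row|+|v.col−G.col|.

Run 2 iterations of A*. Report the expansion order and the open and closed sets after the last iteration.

step 1: expand (4,3) (f=7, h=4) → closed; open now [(3,0) g=1 f=9, (3,1) g=2 f=9, (3,2) g=3 f=9, (3,3) g=4 f=9, (4,4) g=4 f=7, (5,0) g=1 f=7, (5,1) g=2 f=7, (5,2) g=3 f=7, (5,3) g=4 f=7]
step 2: expand (4,4) (f=7, h=3) → closed; open now [(3,0) g=1 f=9, (3,1) g=2 f=9, (3,2) g=3 f=9, (3,3) g=4 f=9, (4,5) g=5 f=7, (5,0) g=1 f=7, (5,1) g=2 f=7, (5,2) g=3 f=7, (5,3) g=4 f=7, (5,4) g=5 f=7]

order=[(4,3) → (4,4)]; open=[(3,0) g=1 f=9, (3,1) g=2 f=9, (3,2) g=3 f=9, (3,3) g=4 f=9, (4,5) g=5 f=7, (5,0) g=1 f=7, (5,1) g=2 f=7, (5,2) g=3 f=7, (5,3) g=4 f=7, (5,4) g=5 f=7]; closed=[(4,0), (4,1), (4,2), (4,3), (4,4)]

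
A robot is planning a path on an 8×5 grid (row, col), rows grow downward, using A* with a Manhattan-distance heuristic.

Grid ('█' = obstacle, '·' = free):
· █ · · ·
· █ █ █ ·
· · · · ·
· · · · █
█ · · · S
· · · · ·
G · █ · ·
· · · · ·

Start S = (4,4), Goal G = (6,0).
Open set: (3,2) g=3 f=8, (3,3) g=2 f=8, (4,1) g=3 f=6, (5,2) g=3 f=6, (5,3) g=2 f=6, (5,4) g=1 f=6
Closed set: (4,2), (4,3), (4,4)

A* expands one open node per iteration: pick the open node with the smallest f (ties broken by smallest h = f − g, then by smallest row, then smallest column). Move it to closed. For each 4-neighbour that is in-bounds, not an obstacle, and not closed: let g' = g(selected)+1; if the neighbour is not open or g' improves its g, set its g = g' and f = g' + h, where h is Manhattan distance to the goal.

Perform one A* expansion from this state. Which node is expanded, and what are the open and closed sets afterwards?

step 1: expand (4,1) (f=6, h=3) → closed; open now [(3,1) g=4 f=8, (3,2) g=3 f=8, (3,3) g=2 f=8, (5,1) g=4 f=6, (5,2) g=3 f=6, (5,3) g=2 f=6, (5,4) g=1 f=6]

expanded=(4,1); open=[(3,1) g=4 f=8, (3,2) g=3 f=8, (3,3) g=2 f=8, (5,1) g=4 f=6, (5,2) g=3 f=6, (5,3) g=2 f=6, (5,4) g=1 f=6]; closed=[(4,1), (4,2), (4,3), (4,4)]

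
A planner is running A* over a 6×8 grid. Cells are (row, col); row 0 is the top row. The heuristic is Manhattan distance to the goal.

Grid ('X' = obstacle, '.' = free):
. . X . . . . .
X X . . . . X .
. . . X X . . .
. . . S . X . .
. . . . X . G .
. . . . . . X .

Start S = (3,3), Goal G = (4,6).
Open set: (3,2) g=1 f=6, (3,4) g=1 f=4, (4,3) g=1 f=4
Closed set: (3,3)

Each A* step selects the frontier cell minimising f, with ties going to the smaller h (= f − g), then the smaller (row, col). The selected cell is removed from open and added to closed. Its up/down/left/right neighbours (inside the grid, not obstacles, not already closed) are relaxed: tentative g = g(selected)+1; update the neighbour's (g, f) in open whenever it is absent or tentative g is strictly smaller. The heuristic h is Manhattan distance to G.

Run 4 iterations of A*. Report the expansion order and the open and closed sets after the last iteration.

order=[(3,4) → (4,3) → (4,2) → (5,3)]; open=[(3,2) g=1 f=6, (4,1) g=3 f=8, (5,2) g=3 f=8, (5,4) g=3 f=6]; closed=[(3,3), (3,4), (4,2), (4,3), (5,3)]

step 1: expand (3,4) (f=4, h=3) → closed; open now [(3,2) g=1 f=6, (4,3) g=1 f=4]
step 2: expand (4,3) (f=4, h=3) → closed; open now [(3,2) g=1 f=6, (4,2) g=2 f=6, (5,3) g=2 f=6]
step 3: expand (4,2) (f=6, h=4) → closed; open now [(3,2) g=1 f=6, (4,1) g=3 f=8, (5,2) g=3 f=8, (5,3) g=2 f=6]
step 4: expand (5,3) (f=6, h=4) → closed; open now [(3,2) g=1 f=6, (4,1) g=3 f=8, (5,2) g=3 f=8, (5,4) g=3 f=6]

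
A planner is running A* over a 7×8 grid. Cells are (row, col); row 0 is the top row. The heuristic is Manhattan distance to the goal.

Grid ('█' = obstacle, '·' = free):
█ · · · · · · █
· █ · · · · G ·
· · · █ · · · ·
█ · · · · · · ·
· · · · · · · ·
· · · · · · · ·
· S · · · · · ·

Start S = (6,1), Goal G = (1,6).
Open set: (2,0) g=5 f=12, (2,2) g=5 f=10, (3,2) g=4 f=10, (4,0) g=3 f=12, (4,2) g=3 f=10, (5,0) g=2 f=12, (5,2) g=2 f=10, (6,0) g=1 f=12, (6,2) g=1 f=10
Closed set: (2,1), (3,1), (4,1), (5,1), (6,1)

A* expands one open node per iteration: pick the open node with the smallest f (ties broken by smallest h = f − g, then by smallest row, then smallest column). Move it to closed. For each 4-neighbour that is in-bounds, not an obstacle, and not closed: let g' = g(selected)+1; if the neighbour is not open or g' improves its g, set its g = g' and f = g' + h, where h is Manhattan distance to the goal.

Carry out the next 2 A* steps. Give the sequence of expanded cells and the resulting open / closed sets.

order=[(2,2) → (1,2)]; open=[(0,2) g=7 f=12, (1,3) g=7 f=10, (2,0) g=5 f=12, (3,2) g=4 f=10, (4,0) g=3 f=12, (4,2) g=3 f=10, (5,0) g=2 f=12, (5,2) g=2 f=10, (6,0) g=1 f=12, (6,2) g=1 f=10]; closed=[(1,2), (2,1), (2,2), (3,1), (4,1), (5,1), (6,1)]

step 1: expand (2,2) (f=10, h=5) → closed; open now [(1,2) g=6 f=10, (2,0) g=5 f=12, (3,2) g=4 f=10, (4,0) g=3 f=12, (4,2) g=3 f=10, (5,0) g=2 f=12, (5,2) g=2 f=10, (6,0) g=1 f=12, (6,2) g=1 f=10]
step 2: expand (1,2) (f=10, h=4) → closed; open now [(0,2) g=7 f=12, (1,3) g=7 f=10, (2,0) g=5 f=12, (3,2) g=4 f=10, (4,0) g=3 f=12, (4,2) g=3 f=10, (5,0) g=2 f=12, (5,2) g=2 f=10, (6,0) g=1 f=12, (6,2) g=1 f=10]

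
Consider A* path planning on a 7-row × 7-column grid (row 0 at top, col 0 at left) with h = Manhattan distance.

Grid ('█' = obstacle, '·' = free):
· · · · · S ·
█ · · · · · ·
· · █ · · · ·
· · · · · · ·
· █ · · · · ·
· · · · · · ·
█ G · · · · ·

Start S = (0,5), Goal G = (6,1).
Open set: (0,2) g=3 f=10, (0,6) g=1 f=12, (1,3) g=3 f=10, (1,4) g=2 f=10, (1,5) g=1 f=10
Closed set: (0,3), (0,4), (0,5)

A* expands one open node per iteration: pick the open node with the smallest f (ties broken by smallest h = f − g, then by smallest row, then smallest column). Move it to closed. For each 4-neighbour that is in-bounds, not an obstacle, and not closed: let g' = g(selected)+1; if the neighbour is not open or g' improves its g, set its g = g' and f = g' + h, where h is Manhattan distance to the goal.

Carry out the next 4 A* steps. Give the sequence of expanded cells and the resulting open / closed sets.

step 1: expand (0,2) (f=10, h=7) → closed; open now [(0,1) g=4 f=10, (0,6) g=1 f=12, (1,2) g=4 f=10, (1,3) g=3 f=10, (1,4) g=2 f=10, (1,5) g=1 f=10]
step 2: expand (0,1) (f=10, h=6) → closed; open now [(0,0) g=5 f=12, (0,6) g=1 f=12, (1,1) g=5 f=10, (1,2) g=4 f=10, (1,3) g=3 f=10, (1,4) g=2 f=10, (1,5) g=1 f=10]
step 3: expand (1,1) (f=10, h=5) → closed; open now [(0,0) g=5 f=12, (0,6) g=1 f=12, (1,2) g=4 f=10, (1,3) g=3 f=10, (1,4) g=2 f=10, (1,5) g=1 f=10, (2,1) g=6 f=10]
step 4: expand (2,1) (f=10, h=4) → closed; open now [(0,0) g=5 f=12, (0,6) g=1 f=12, (1,2) g=4 f=10, (1,3) g=3 f=10, (1,4) g=2 f=10, (1,5) g=1 f=10, (2,0) g=7 f=12, (3,1) g=7 f=10]

order=[(0,2) → (0,1) → (1,1) → (2,1)]; open=[(0,0) g=5 f=12, (0,6) g=1 f=12, (1,2) g=4 f=10, (1,3) g=3 f=10, (1,4) g=2 f=10, (1,5) g=1 f=10, (2,0) g=7 f=12, (3,1) g=7 f=10]; closed=[(0,1), (0,2), (0,3), (0,4), (0,5), (1,1), (2,1)]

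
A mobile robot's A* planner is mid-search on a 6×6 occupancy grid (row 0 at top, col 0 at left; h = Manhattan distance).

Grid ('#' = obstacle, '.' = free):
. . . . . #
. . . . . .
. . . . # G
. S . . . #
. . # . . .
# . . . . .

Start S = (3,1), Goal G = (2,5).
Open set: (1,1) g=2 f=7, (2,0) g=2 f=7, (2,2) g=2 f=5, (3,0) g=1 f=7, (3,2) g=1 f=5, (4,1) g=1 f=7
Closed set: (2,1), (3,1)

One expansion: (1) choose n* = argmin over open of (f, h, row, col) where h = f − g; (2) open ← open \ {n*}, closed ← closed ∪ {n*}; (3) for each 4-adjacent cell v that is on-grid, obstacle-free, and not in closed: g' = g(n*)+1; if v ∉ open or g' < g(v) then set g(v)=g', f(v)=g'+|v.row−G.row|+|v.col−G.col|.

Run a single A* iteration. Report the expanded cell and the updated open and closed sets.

expanded=(2,2); open=[(1,1) g=2 f=7, (1,2) g=3 f=7, (2,0) g=2 f=7, (2,3) g=3 f=5, (3,0) g=1 f=7, (3,2) g=1 f=5, (4,1) g=1 f=7]; closed=[(2,1), (2,2), (3,1)]

step 1: expand (2,2) (f=5, h=3) → closed; open now [(1,1) g=2 f=7, (1,2) g=3 f=7, (2,0) g=2 f=7, (2,3) g=3 f=5, (3,0) g=1 f=7, (3,2) g=1 f=5, (4,1) g=1 f=7]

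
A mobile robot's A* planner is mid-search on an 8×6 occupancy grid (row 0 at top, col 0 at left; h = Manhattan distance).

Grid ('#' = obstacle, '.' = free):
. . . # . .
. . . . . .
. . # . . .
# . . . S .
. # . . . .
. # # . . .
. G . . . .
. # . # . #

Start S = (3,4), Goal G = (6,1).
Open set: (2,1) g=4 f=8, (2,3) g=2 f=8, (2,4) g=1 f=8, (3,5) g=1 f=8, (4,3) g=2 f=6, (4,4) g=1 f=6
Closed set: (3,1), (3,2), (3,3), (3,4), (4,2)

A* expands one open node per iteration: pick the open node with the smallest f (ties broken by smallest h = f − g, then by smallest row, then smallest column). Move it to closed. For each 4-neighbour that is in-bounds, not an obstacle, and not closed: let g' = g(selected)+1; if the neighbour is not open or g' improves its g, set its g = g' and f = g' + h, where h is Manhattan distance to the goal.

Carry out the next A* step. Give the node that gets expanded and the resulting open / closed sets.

step 1: expand (4,3) (f=6, h=4) → closed; open now [(2,1) g=4 f=8, (2,3) g=2 f=8, (2,4) g=1 f=8, (3,5) g=1 f=8, (4,4) g=1 f=6, (5,3) g=3 f=6]

expanded=(4,3); open=[(2,1) g=4 f=8, (2,3) g=2 f=8, (2,4) g=1 f=8, (3,5) g=1 f=8, (4,4) g=1 f=6, (5,3) g=3 f=6]; closed=[(3,1), (3,2), (3,3), (3,4), (4,2), (4,3)]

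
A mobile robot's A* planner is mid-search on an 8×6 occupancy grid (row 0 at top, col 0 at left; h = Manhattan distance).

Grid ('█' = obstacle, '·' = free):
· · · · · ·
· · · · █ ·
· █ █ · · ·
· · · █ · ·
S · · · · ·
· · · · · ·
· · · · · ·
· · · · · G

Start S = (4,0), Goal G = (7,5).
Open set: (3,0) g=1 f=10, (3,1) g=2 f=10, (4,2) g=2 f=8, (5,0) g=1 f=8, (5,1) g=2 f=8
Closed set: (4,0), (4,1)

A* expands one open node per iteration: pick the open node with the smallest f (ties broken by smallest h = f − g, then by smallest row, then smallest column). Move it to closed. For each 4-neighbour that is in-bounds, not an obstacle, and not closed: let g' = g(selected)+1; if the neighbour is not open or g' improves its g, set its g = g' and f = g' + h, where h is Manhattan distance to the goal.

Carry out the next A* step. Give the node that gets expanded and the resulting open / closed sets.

step 1: expand (4,2) (f=8, h=6) → closed; open now [(3,0) g=1 f=10, (3,1) g=2 f=10, (3,2) g=3 f=10, (4,3) g=3 f=8, (5,0) g=1 f=8, (5,1) g=2 f=8, (5,2) g=3 f=8]

expanded=(4,2); open=[(3,0) g=1 f=10, (3,1) g=2 f=10, (3,2) g=3 f=10, (4,3) g=3 f=8, (5,0) g=1 f=8, (5,1) g=2 f=8, (5,2) g=3 f=8]; closed=[(4,0), (4,1), (4,2)]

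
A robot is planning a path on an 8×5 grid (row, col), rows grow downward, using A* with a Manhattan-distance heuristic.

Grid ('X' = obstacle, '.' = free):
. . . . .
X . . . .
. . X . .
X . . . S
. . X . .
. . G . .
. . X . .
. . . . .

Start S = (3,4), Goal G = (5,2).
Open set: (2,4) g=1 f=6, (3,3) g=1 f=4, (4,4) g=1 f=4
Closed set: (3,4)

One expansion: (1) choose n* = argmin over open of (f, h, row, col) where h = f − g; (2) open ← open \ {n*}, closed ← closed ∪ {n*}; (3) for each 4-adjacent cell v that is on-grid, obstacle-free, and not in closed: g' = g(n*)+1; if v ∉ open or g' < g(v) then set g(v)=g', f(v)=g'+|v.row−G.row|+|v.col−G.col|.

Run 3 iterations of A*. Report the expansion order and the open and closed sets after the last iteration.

step 1: expand (3,3) (f=4, h=3) → closed; open now [(2,3) g=2 f=6, (2,4) g=1 f=6, (3,2) g=2 f=4, (4,3) g=2 f=4, (4,4) g=1 f=4]
step 2: expand (3,2) (f=4, h=2) → closed; open now [(2,3) g=2 f=6, (2,4) g=1 f=6, (3,1) g=3 f=6, (4,3) g=2 f=4, (4,4) g=1 f=4]
step 3: expand (4,3) (f=4, h=2) → closed; open now [(2,3) g=2 f=6, (2,4) g=1 f=6, (3,1) g=3 f=6, (4,4) g=1 f=4, (5,3) g=3 f=4]

order=[(3,3) → (3,2) → (4,3)]; open=[(2,3) g=2 f=6, (2,4) g=1 f=6, (3,1) g=3 f=6, (4,4) g=1 f=4, (5,3) g=3 f=4]; closed=[(3,2), (3,3), (3,4), (4,3)]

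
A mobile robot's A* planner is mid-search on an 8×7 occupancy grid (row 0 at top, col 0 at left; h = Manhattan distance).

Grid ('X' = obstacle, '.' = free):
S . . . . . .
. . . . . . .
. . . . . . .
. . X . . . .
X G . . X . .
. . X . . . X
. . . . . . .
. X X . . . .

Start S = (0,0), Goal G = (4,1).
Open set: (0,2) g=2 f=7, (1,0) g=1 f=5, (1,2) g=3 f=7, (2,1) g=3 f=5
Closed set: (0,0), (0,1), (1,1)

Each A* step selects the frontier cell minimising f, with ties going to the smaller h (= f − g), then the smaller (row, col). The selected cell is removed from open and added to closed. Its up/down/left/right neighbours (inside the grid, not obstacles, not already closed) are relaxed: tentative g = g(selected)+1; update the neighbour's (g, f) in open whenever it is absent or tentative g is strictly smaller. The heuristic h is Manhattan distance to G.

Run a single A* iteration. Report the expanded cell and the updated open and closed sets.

step 1: expand (2,1) (f=5, h=2) → closed; open now [(0,2) g=2 f=7, (1,0) g=1 f=5, (1,2) g=3 f=7, (2,0) g=4 f=7, (2,2) g=4 f=7, (3,1) g=4 f=5]

expanded=(2,1); open=[(0,2) g=2 f=7, (1,0) g=1 f=5, (1,2) g=3 f=7, (2,0) g=4 f=7, (2,2) g=4 f=7, (3,1) g=4 f=5]; closed=[(0,0), (0,1), (1,1), (2,1)]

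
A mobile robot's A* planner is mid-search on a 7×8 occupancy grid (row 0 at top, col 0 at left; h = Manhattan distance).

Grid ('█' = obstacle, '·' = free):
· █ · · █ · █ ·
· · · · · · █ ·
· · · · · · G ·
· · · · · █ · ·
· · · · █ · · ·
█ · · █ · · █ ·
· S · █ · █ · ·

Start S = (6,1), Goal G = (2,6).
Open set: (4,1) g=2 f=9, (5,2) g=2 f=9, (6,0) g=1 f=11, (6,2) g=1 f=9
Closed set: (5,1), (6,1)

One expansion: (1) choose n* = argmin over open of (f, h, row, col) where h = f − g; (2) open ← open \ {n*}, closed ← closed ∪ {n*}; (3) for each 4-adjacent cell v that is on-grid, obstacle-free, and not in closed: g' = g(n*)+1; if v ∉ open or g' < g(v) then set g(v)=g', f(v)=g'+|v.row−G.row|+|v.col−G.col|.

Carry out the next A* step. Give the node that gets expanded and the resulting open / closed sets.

expanded=(4,1); open=[(3,1) g=3 f=9, (4,0) g=3 f=11, (4,2) g=3 f=9, (5,2) g=2 f=9, (6,0) g=1 f=11, (6,2) g=1 f=9]; closed=[(4,1), (5,1), (6,1)]

step 1: expand (4,1) (f=9, h=7) → closed; open now [(3,1) g=3 f=9, (4,0) g=3 f=11, (4,2) g=3 f=9, (5,2) g=2 f=9, (6,0) g=1 f=11, (6,2) g=1 f=9]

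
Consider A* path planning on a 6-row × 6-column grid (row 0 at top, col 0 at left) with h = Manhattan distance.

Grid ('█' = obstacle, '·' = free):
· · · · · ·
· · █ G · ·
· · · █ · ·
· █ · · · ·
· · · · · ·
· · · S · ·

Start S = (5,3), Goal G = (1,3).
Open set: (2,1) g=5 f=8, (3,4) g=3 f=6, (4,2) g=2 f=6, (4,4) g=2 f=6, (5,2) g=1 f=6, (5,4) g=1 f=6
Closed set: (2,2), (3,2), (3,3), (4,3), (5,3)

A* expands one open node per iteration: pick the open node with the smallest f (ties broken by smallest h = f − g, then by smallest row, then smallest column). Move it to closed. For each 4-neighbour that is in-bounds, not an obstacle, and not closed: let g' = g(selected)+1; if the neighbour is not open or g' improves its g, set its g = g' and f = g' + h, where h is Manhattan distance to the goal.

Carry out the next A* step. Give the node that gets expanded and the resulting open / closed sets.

expanded=(3,4); open=[(2,1) g=5 f=8, (2,4) g=4 f=6, (3,5) g=4 f=8, (4,2) g=2 f=6, (4,4) g=2 f=6, (5,2) g=1 f=6, (5,4) g=1 f=6]; closed=[(2,2), (3,2), (3,3), (3,4), (4,3), (5,3)]

step 1: expand (3,4) (f=6, h=3) → closed; open now [(2,1) g=5 f=8, (2,4) g=4 f=6, (3,5) g=4 f=8, (4,2) g=2 f=6, (4,4) g=2 f=6, (5,2) g=1 f=6, (5,4) g=1 f=6]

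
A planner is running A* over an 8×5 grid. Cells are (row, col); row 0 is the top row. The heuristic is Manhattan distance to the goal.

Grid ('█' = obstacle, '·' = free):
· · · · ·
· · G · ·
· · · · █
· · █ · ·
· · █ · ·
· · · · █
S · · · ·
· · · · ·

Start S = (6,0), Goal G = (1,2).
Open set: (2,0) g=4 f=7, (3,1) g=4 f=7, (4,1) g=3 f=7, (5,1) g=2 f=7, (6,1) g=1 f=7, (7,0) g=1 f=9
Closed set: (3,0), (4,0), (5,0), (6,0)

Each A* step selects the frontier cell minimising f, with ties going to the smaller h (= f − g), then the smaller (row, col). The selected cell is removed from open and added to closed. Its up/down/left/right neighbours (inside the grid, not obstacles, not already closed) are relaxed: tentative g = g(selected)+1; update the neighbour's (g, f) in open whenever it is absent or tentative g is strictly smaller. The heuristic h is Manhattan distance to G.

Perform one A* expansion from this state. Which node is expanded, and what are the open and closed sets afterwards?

step 1: expand (2,0) (f=7, h=3) → closed; open now [(1,0) g=5 f=7, (2,1) g=5 f=7, (3,1) g=4 f=7, (4,1) g=3 f=7, (5,1) g=2 f=7, (6,1) g=1 f=7, (7,0) g=1 f=9]

expanded=(2,0); open=[(1,0) g=5 f=7, (2,1) g=5 f=7, (3,1) g=4 f=7, (4,1) g=3 f=7, (5,1) g=2 f=7, (6,1) g=1 f=7, (7,0) g=1 f=9]; closed=[(2,0), (3,0), (4,0), (5,0), (6,0)]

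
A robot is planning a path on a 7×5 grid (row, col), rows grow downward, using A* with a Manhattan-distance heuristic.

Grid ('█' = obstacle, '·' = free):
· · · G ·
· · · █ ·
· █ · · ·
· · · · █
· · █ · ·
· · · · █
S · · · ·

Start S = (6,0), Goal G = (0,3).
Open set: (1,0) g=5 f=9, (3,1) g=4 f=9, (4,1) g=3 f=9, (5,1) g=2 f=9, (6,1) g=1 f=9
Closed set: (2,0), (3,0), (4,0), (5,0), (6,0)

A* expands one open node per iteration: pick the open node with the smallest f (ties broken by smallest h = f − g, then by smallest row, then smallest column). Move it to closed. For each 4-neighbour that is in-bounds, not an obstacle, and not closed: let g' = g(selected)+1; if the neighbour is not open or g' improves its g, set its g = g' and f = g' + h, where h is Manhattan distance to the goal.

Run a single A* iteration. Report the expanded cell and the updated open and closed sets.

expanded=(1,0); open=[(0,0) g=6 f=9, (1,1) g=6 f=9, (3,1) g=4 f=9, (4,1) g=3 f=9, (5,1) g=2 f=9, (6,1) g=1 f=9]; closed=[(1,0), (2,0), (3,0), (4,0), (5,0), (6,0)]

step 1: expand (1,0) (f=9, h=4) → closed; open now [(0,0) g=6 f=9, (1,1) g=6 f=9, (3,1) g=4 f=9, (4,1) g=3 f=9, (5,1) g=2 f=9, (6,1) g=1 f=9]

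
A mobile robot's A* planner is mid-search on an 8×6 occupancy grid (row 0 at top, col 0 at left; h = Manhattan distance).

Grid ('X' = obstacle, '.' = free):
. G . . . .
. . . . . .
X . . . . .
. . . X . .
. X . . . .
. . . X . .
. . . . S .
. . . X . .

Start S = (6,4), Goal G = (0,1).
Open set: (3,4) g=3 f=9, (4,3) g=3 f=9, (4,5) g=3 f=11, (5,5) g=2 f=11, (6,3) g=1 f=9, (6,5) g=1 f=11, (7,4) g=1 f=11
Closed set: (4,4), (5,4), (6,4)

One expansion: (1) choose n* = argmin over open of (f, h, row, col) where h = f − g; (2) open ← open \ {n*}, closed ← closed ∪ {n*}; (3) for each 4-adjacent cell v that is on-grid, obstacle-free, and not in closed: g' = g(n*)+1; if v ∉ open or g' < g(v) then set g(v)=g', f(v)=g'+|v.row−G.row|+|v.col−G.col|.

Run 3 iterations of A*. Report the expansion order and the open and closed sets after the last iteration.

order=[(3,4) → (2,4) → (1,4)]; open=[(0,4) g=6 f=9, (1,3) g=6 f=9, (1,5) g=6 f=11, (2,3) g=5 f=9, (2,5) g=5 f=11, (3,5) g=4 f=11, (4,3) g=3 f=9, (4,5) g=3 f=11, (5,5) g=2 f=11, (6,3) g=1 f=9, (6,5) g=1 f=11, (7,4) g=1 f=11]; closed=[(1,4), (2,4), (3,4), (4,4), (5,4), (6,4)]

step 1: expand (3,4) (f=9, h=6) → closed; open now [(2,4) g=4 f=9, (3,5) g=4 f=11, (4,3) g=3 f=9, (4,5) g=3 f=11, (5,5) g=2 f=11, (6,3) g=1 f=9, (6,5) g=1 f=11, (7,4) g=1 f=11]
step 2: expand (2,4) (f=9, h=5) → closed; open now [(1,4) g=5 f=9, (2,3) g=5 f=9, (2,5) g=5 f=11, (3,5) g=4 f=11, (4,3) g=3 f=9, (4,5) g=3 f=11, (5,5) g=2 f=11, (6,3) g=1 f=9, (6,5) g=1 f=11, (7,4) g=1 f=11]
step 3: expand (1,4) (f=9, h=4) → closed; open now [(0,4) g=6 f=9, (1,3) g=6 f=9, (1,5) g=6 f=11, (2,3) g=5 f=9, (2,5) g=5 f=11, (3,5) g=4 f=11, (4,3) g=3 f=9, (4,5) g=3 f=11, (5,5) g=2 f=11, (6,3) g=1 f=9, (6,5) g=1 f=11, (7,4) g=1 f=11]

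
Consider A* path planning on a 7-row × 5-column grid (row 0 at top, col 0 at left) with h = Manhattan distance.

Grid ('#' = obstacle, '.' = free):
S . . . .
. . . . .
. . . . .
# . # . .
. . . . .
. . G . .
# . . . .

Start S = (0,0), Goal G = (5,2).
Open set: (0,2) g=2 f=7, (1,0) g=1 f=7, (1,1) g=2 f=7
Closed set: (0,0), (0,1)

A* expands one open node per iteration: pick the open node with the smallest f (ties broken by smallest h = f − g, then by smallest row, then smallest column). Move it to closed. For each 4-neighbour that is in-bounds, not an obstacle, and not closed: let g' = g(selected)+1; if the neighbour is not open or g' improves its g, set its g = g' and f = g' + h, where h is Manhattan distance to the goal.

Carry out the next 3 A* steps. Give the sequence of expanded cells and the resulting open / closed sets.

step 1: expand (0,2) (f=7, h=5) → closed; open now [(0,3) g=3 f=9, (1,0) g=1 f=7, (1,1) g=2 f=7, (1,2) g=3 f=7]
step 2: expand (1,2) (f=7, h=4) → closed; open now [(0,3) g=3 f=9, (1,0) g=1 f=7, (1,1) g=2 f=7, (1,3) g=4 f=9, (2,2) g=4 f=7]
step 3: expand (2,2) (f=7, h=3) → closed; open now [(0,3) g=3 f=9, (1,0) g=1 f=7, (1,1) g=2 f=7, (1,3) g=4 f=9, (2,1) g=5 f=9, (2,3) g=5 f=9]

order=[(0,2) → (1,2) → (2,2)]; open=[(0,3) g=3 f=9, (1,0) g=1 f=7, (1,1) g=2 f=7, (1,3) g=4 f=9, (2,1) g=5 f=9, (2,3) g=5 f=9]; closed=[(0,0), (0,1), (0,2), (1,2), (2,2)]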